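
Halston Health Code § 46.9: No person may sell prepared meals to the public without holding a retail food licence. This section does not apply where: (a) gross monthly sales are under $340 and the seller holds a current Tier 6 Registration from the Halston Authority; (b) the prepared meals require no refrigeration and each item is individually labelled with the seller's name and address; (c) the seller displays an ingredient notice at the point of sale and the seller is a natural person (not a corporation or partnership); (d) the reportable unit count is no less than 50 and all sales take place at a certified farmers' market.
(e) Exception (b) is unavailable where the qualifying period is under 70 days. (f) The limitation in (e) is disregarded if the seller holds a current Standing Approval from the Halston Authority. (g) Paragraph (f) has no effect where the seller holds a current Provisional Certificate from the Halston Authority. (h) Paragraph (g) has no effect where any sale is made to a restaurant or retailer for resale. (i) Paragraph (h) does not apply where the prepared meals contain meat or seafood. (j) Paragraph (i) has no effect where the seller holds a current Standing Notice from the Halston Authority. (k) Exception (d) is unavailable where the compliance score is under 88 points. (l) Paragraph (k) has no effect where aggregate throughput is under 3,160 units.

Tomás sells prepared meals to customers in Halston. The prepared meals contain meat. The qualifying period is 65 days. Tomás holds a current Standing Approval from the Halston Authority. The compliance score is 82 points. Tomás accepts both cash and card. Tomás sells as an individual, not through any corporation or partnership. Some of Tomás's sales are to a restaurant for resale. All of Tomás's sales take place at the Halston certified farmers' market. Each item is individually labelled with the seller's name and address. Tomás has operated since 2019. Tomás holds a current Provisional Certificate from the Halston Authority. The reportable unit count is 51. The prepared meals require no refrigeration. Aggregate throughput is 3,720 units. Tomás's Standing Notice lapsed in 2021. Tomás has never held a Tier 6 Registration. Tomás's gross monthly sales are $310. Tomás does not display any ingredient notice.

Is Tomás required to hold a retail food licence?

Exception (a) fails — there is no Tier 6 Registration in force.
Exception (b) is satisfied on its face — the prepared meals are shelf-stable; items are individually labelled. But: (e) operates against (b): the qualifying period is 65 days, under the 70 days limit. (f) would limit (e) — a current Standing Approval is held — but (g) sets (f) aside: (g) is engaged — a current Provisional Certificate is held. (h) would limit (g) — some sales are to a restaurant for resale — but (i) sets (h) aside: (i) operates against (h): the prepared meals contain meat. (j) is not triggered (no current Standing Notice is held), so (i) stands. (b) is therefore removed.
Exception (c) fails — no ingredient notice is displayed.
Exception (d): the reportable unit count is 51, meeting the 50 threshold; all sales are at a certified farmers' market — every condition holds. Turning to paragraphs (k)–(l): (k) operates against (d): the compliance score is 82 points, under the 88 points limit. (l) is not triggered (aggregate throughput is 3,720 units, not under 3,160 units), so (k) stands. So (d) is unavailable.
No exception displaces § 46.9.

Yes — Tomás must hold a retail food licence.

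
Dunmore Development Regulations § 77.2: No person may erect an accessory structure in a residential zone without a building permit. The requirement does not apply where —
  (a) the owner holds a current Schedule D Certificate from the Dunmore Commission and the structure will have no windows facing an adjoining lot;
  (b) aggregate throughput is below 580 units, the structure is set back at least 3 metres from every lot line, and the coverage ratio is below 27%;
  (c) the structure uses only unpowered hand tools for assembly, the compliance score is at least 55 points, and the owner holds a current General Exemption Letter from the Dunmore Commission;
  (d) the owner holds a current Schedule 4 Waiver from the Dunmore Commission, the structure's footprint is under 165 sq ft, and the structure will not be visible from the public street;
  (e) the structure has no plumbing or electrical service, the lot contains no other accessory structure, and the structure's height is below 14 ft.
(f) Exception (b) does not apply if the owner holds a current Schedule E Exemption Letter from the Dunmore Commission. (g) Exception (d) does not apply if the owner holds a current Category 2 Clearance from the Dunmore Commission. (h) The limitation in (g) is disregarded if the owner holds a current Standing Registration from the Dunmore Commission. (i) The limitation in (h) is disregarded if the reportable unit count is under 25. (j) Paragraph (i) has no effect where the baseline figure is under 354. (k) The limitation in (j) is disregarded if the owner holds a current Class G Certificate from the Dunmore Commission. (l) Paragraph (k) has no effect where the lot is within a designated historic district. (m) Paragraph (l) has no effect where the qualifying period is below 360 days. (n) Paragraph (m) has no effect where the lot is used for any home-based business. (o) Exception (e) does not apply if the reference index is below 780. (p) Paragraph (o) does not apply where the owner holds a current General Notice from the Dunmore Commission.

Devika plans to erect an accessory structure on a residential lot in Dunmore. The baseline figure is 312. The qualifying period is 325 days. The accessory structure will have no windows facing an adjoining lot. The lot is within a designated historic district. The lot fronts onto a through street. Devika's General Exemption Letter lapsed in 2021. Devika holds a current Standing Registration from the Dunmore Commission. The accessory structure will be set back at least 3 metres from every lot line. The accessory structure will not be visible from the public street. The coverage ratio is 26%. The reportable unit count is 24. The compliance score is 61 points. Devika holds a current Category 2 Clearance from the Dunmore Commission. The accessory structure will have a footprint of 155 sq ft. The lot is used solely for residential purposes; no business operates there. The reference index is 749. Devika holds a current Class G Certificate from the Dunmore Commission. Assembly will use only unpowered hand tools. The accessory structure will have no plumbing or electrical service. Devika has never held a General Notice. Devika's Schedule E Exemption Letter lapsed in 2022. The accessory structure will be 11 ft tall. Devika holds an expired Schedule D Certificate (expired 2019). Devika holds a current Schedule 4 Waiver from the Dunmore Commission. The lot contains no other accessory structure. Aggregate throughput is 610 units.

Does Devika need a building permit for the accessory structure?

Exception (a) fails — the Schedule D Certificate is not current.
Exception (b) fails — aggregate throughput is 610 units, not below 580 units.
Exception (c) does not apply: there is no General Exemption Letter in force.
Exception (d) is satisfied on its face — a current Schedule 4 Waiver is held; the structure's footprint is 155 sq ft, under the 165 sq ft limit; the structure will not be visible from the street. But applying paragraphs (g)–(n): (g) operates — a current Category 2 Clearance is held. (h) would limit (g) — a current Standing Registration is held — but (i) sets (h) aside: (i) operates — the reportable unit count is 24, under the 25 limit. (j) would limit (i) — the baseline figure is 312, under the 354 limit — but (k) sets (j) aside: (k) is engaged — a current Class G Certificate is held. (l) would limit (k) — the lot is in a historic district — but (m) sets (l) aside: (m) applies — the qualifying period is 325 days, below the 360 days limit. (n), which would lift (m), is inapplicable — the lot is solely residential. So (d) is unavailable.
Exception (e) is satisfied on its face — there is no plumbing or electrical service; the lot has no other accessory structure; the structure's height is 11 ft, below the 14 ft limit. However, paragraphs (o)–(p) must be considered: (o) operates — the reference index is 749, below the 780 limit. (p) does not operate here (the General Notice is not current), so (o) stands. Exception (e) does not apply.
Every exception is unavailable, so the rule governs.

Yes — Devika must obtain a building permit.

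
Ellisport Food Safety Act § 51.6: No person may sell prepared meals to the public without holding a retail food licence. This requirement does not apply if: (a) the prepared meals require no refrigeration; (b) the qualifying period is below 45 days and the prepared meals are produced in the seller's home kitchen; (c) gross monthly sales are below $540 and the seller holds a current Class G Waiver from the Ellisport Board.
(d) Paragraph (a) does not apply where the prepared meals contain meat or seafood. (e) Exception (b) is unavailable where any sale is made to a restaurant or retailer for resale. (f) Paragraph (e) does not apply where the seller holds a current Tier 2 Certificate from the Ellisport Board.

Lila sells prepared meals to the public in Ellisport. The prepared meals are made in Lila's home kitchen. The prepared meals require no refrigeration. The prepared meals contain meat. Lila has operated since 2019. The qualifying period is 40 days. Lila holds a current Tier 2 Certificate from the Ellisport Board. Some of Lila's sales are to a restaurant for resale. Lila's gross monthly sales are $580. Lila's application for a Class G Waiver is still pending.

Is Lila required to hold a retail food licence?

Exception (a) is satisfied on its face — the prepared meals are shelf-stable. Turning to paragraph (d): (d) operates — the prepared meals contain meat. So (a) is unavailable.
Exception (b): the qualifying period is 40 days, below the 45 days limit; the prepared meals are home-kitchen produced — every condition holds. Considering the limiting provisions: (e) applies (some sales are to a restaurant for resale), but is itself disapplied by (f): (f) is triggered — a current Tier 2 Certificate is held. (b) remains available.
Exception (c) does not apply: gross monthly sales are $580, not below $540.

No — exception (b) applies; Lila is not required to hold a retail food licence.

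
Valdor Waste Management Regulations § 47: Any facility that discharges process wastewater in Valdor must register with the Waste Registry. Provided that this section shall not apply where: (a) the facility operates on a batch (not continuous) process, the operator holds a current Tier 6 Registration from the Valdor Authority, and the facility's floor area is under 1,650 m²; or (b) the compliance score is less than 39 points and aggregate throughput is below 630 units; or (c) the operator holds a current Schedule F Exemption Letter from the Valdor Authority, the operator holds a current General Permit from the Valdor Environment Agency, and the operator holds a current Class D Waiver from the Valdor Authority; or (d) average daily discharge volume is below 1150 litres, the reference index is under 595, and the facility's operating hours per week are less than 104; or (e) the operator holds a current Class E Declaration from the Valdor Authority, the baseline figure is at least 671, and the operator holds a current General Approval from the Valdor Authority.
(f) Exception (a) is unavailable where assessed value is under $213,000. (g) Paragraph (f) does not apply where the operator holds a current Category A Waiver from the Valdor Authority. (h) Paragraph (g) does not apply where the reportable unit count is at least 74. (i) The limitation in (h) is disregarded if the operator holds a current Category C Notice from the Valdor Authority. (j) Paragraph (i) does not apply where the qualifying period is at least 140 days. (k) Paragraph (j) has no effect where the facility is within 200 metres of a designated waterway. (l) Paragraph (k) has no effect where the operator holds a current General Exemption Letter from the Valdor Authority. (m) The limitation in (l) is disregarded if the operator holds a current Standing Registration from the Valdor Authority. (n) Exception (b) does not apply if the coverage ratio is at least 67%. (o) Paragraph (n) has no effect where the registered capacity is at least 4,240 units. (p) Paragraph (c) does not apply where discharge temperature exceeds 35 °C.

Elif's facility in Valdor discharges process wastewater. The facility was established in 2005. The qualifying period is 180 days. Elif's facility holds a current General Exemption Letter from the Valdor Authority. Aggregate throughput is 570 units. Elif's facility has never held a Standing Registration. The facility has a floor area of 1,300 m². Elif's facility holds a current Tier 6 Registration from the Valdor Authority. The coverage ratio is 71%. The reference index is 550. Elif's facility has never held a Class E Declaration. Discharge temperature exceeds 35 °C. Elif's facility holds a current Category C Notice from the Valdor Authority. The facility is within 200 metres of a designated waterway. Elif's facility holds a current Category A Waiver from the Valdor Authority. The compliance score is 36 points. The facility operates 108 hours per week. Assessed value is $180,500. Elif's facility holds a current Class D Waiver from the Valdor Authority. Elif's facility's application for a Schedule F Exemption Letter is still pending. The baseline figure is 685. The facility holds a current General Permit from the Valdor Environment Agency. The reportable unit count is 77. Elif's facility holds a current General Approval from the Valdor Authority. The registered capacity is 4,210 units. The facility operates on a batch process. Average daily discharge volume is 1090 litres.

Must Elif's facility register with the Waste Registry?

Yes — Elif's facility must register with the Waste Registry.

Exception (a)'s conditions are all satisfied: the facility operates on a batch process; a current Tier 6 Registration is held; the facility's floor area is 1,300 m², under the 1,650 m² limit. However, paragraphs (f)–(m) must be considered: (f) operates against (a): assessed value is $180,500, under the $213,000 limit. (g) is triggered (a current Category A Waiver is held), but is set aside by (h): (h) operates against (g): the reportable unit count is 77, meeting the 74 threshold. (i) would limit (h) — a current Category C Notice is held — but (j) sets (i) aside: (j) operates against (i): the qualifying period is 180 days, meeting the 140 days threshold. (k) would limit (j) — the facility is within 200 m of a designated waterway — but (l) sets (k) aside: (l) operates against (k): a current General Exemption Letter is held. (m), which would lift (l), is not triggered — no current Standing Registration is held. (a) is therefore removed.
Exception (b)'s conditions are all satisfied: the compliance score is 36 points, less than the 39 points limit; aggregate throughput is 570 units, below the 630 units limit. But: (n) operates — the coverage ratio is 71%, meeting the 67% threshold. (o) is inapplicable (the registered capacity is 4,210 units, short of 4,240 units), so (n) stands. So (b) is unavailable.
Exception (c) fails — the Schedule F Exemption Letter is not current.
Exception (d) does not apply: the facility's operating hours per week are 108, not less than 104.
Exception (e) requires that the operator holds a current Class E Declaration from the Valdor Authority; but the Class E Declaration is not current, so (e) is unavailable.
No exception is made out. Elif's facility falls within the general rule.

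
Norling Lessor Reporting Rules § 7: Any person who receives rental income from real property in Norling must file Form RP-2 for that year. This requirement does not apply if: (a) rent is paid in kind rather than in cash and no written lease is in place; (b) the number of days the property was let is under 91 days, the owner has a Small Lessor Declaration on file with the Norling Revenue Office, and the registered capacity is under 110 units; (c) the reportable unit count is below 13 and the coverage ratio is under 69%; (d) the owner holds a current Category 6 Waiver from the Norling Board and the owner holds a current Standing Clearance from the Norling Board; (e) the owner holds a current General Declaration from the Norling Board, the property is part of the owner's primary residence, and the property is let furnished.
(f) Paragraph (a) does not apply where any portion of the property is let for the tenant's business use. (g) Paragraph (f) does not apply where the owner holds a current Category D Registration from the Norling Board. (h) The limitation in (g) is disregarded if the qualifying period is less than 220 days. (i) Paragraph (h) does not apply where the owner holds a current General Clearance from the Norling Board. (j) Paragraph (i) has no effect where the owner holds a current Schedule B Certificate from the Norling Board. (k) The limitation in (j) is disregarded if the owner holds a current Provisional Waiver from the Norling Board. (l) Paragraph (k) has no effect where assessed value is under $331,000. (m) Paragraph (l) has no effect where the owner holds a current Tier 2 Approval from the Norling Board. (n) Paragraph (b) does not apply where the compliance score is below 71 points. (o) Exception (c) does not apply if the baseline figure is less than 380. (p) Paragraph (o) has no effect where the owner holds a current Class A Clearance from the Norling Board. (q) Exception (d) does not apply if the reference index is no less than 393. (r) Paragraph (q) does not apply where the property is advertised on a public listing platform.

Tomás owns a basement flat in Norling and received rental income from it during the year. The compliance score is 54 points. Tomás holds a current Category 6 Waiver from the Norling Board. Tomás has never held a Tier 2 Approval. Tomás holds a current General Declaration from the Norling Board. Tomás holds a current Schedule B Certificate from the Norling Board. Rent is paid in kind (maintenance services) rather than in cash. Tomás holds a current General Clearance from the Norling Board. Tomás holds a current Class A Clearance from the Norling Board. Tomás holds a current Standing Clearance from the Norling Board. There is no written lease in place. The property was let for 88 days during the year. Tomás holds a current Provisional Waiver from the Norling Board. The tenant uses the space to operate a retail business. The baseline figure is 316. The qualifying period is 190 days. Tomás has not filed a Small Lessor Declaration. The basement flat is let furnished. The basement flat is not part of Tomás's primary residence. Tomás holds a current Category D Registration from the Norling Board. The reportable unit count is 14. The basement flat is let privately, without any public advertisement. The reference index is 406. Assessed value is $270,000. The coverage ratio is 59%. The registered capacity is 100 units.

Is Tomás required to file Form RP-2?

Yes — Tomás must file Form RP-2.

All of (a)'s requirements are met (rent is paid in kind; there is no written lease). Turning to paragraphs (f)–(m): (f) operates against (a): the space is let for business use. (g) would limit (f) — a current Category D Registration is held — but (h) sets (g) aside: (h) operates against (g): the qualifying period is 190 days, less than the 220 days limit. (i) would limit (h) — a current General Clearance is held — but (j) sets (i) aside: (j) operates — a current Schedule B Certificate is held. (k) would limit (j) — a current Provisional Waiver is held — but (l) sets (k) aside: (l) is triggered — assessed value is $270,000, under the $331,000 limit. (m) is inapplicable (no current Tier 2 Approval is held), so (l) stands. Exception (a) does not apply.
Exception (b) requires that the owner has a Small Lessor Declaration on file with the Norling Revenue Office; but no Small Lessor Declaration is on file, so (b) is unavailable.
Exception (c) requires that the reportable unit count is below 13; but the reportable unit count is 14, not below 13, so (c) is unavailable.
All of (d)'s requirements are met (a current Category 6 Waiver is held; a current Standing Clearance is held). However, paragraphs (q)–(r) must be considered: (q) is triggered — the reference index is 406, meeting the 393 threshold. (r) is not triggered (the property is let privately without advertisement), so (q) stands. (d) is therefore removed.
Exception (e) does not apply: the basement flat is not part of the primary residence.
No exception applies. The general rule governs.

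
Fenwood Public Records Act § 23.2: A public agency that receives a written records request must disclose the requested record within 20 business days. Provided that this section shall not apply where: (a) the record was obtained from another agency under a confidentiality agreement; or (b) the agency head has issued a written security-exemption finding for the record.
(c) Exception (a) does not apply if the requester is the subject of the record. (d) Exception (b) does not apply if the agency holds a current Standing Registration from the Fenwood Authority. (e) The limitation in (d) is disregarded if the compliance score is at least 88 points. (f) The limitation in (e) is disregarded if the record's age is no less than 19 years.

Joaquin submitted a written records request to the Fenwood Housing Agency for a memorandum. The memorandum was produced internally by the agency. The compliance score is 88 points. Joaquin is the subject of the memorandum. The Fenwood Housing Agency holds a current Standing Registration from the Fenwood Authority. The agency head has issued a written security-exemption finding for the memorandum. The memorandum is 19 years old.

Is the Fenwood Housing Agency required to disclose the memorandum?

Yes — the Fenwood Housing Agency must disclose the memorandum.

Exception (a) requires that the record was obtained from another agency under a confidentiality agreement; but the memorandum was produced internally, so (a) is unavailable.
Exception (b) is satisfied on its face — a written security-exemption finding has been issued. Turning to paragraphs (d)–(f): (d) is engaged — a current Standing Registration is held. (e) operates (the compliance score is 88 points, meeting the 88 points threshold), but yields to (f): (f) operates against (e): the record's age is 19 years, meeting the 19 years threshold. So (b) is unavailable.
No exception applies. The general rule governs.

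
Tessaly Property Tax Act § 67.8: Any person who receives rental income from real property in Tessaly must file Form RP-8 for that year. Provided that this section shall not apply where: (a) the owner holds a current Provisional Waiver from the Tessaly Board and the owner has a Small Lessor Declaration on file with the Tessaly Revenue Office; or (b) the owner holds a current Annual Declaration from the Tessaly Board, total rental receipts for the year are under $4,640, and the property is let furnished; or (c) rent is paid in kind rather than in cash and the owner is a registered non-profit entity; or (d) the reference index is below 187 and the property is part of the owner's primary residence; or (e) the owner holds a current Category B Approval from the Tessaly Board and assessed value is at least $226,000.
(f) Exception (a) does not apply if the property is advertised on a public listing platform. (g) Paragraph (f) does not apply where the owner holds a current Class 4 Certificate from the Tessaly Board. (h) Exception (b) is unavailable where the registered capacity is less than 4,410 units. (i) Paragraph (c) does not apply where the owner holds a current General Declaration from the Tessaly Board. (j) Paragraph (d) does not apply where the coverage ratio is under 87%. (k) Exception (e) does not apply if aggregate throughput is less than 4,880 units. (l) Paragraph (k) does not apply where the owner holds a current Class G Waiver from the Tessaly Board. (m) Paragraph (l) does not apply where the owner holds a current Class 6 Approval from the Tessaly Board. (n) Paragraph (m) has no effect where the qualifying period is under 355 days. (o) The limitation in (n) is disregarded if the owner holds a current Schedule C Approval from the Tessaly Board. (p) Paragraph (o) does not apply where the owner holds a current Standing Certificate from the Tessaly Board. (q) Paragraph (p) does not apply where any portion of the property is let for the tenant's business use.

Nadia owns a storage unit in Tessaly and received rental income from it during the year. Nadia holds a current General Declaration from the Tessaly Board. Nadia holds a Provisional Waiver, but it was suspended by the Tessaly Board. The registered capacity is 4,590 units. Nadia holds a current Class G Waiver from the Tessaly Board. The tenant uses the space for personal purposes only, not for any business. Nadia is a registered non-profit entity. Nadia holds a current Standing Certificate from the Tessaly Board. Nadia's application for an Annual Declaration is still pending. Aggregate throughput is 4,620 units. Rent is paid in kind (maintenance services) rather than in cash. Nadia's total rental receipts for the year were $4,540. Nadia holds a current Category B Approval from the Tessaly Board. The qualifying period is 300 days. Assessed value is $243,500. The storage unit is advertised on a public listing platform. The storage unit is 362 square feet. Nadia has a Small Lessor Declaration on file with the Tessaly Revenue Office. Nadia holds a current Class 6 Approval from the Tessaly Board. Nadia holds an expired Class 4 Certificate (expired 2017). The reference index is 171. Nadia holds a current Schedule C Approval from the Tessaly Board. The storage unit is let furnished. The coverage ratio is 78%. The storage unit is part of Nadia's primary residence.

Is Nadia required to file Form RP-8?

No — exception (e) applies; Nadia is not required to file Form RP-8.

Exception (a) fails — no current Provisional Waiver is held.
Exception (b) requires that the owner holds a current Annual Declaration from the Tessaly Board; but the Annual Declaration is not current, so (b) is unavailable.
Exception (c)'s conditions are all satisfied: rent is paid in kind; Nadia is a registered non-profit. However, paragraph (i) must be considered: (i) is triggered — a current General Declaration is held. Exception (c) does not apply.
Exception (d) is satisfied on its face — the reference index is 171, below the 187 limit; the storage unit is part of the primary residence. But applying paragraph (j): (j) is triggered — the coverage ratio is 78%, under the 87% limit. So (d) is unavailable.
Exception (e)'s conditions are all satisfied: a current Category B Approval is held; assessed value is $243,500, meeting the $226,000 threshold. Considering the limiting provisions: (k) operates (aggregate throughput is 4,620 units, less than the 4,880 units limit), but is set aside by (l): (l) operates against (k): a current Class G Waiver is held. (m) would limit (l) — a current Class 6 Approval is held — but (n) sets (m) aside: (n) applies — the qualifying period is 300 days, under the 355 days limit. (o) would limit (n) — a current Schedule C Approval is held — but (p) sets (o) aside: (p) operates — a current Standing Certificate is held. (q) is not triggered (the space is used for personal purposes only), so (p) stands. So (e) applies.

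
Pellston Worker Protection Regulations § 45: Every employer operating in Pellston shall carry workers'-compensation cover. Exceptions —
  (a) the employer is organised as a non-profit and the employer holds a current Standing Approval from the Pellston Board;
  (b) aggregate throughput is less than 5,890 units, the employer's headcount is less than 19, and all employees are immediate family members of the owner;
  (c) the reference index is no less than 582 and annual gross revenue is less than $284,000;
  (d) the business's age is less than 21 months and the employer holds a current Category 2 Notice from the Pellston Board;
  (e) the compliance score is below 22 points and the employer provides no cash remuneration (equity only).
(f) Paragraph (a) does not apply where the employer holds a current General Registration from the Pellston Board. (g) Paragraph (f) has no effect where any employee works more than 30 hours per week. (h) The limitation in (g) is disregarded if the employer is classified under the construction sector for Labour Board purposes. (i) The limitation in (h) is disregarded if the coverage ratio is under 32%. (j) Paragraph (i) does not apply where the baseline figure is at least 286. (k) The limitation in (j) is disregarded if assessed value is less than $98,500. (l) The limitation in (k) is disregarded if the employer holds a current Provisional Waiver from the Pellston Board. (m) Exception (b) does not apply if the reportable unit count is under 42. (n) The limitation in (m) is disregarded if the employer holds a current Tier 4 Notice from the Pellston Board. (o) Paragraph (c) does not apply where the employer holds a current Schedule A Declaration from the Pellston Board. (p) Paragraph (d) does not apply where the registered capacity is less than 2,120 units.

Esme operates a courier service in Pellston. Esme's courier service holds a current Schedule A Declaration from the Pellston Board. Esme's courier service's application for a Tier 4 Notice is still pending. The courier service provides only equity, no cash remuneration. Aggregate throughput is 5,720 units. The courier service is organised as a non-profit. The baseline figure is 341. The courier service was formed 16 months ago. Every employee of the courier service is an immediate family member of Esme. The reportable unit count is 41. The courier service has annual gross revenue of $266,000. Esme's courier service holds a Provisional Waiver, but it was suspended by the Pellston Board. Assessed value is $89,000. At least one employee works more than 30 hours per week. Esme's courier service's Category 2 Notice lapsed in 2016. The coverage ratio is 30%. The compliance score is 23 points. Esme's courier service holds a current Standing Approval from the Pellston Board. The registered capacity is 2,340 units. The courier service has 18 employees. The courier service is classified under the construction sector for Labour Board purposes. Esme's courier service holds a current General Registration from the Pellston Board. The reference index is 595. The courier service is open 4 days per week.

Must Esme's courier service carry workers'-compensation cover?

No — exception (a) applies; Esme's courier service is not required to carry workers'-compensation cover.

All of (a)'s requirements are met (the employer is a non-profit; a current Standing Approval is held). Applying paragraphs (f)–(l): (f) would limit (a) — a current General Registration is held — but (g) sets (f) aside: (g) is engaged — at least one employee exceeds 30 hours/week. (h) would limit (g) — the courier service is classified under the construction sector — but (i) sets (h) aside: (i) operates against (h): the coverage ratio is 30%, under the 32% limit. (j) applies (the baseline figure is 341, meeting the 286 threshold), but is itself disapplied by (k): (k) operates against (j): assessed value is $89,000, less than the $98,500 limit. (l) is inapplicable (the Provisional Waiver is not current), so (k) stands. So (a) applies.
Exception (b) is satisfied on its face — aggregate throughput is 5,720 units, less than the 5,890 units limit; the employer's headcount is 18, less than the 19 limit; every employee is an immediate family member. But applying paragraphs (m)–(n): (m) operates — the reportable unit count is 41, under the 42 limit. (n) is not engaged (there is no Tier 4 Notice in force), so (m) stands. So (b) is unavailable.
Exception (c): the reference index is 595, meeting the 582 threshold; annual gross revenue is $266,000, less than the $284,000 limit — every condition holds. But: (o) operates against (c): a current Schedule A Declaration is held. Exception (c) does not apply.
Exception (d) fails — no current Category 2 Notice is held.
Exception (e) requires that the compliance score is below 22 points; but the compliance score is 23 points, not below 22 points, so (e) is unavailable.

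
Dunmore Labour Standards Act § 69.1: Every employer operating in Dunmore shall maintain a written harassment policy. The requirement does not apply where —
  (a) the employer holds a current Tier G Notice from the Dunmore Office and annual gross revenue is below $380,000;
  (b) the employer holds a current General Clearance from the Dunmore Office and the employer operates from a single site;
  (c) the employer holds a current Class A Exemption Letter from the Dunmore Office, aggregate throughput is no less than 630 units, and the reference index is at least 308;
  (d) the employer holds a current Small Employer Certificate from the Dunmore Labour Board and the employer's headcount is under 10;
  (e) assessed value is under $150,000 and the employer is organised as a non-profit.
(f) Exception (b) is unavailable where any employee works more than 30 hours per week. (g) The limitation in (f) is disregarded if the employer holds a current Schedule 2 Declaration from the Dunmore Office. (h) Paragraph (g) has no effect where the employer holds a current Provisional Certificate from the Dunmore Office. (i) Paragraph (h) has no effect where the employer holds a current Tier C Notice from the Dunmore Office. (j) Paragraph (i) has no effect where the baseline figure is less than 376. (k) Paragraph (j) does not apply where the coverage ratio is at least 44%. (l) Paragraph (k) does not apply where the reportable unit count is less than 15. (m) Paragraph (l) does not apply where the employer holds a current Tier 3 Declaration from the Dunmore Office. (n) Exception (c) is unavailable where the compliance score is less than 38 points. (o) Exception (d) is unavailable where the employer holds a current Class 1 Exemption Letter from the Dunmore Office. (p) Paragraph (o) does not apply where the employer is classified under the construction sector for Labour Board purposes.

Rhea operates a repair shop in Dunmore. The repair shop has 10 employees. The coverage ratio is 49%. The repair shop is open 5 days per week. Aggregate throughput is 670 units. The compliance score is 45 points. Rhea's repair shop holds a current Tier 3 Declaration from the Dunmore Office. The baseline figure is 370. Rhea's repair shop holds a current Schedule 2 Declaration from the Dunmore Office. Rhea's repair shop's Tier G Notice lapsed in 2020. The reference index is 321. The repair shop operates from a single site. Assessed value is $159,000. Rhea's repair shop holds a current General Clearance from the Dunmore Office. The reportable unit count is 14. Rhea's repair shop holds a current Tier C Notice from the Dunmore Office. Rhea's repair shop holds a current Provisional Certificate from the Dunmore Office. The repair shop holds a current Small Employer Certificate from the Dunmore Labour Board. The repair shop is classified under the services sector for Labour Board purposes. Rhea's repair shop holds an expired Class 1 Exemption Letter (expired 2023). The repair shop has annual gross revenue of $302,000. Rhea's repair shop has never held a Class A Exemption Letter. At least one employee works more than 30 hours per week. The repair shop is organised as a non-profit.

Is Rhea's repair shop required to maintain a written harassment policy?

No — exception (b) applies; Rhea's repair shop is not required to maintain a written harassment policy.

Exception (a) does not apply: the Tier G Notice is not current.
Exception (b)'s conditions are all satisfied: a current General Clearance is held; the employer operates from a single site. Applying paragraphs (f)–(m): (f) would limit (b) — at least one employee exceeds 30 hours/week — but (g) sets (f) aside: (g) operates against (f): a current Schedule 2 Declaration is held. (h) is engaged (a current Provisional Certificate is held), but is set aside by (i): (i) is triggered — a current Tier C Notice is held. (j) would limit (i) — the baseline figure is 370, less than the 376 limit — but (k) sets (j) aside: (k) operates against (j): the coverage ratio is 49%, meeting the 44% threshold. (l) operates (the reportable unit count is 14, less than the 15 limit), but is itself disapplied by (m): (m) is triggered — a current Tier 3 Declaration is held. Exception (b) stands.
Exception (c) does not apply: there is no Class A Exemption Letter in force.
Exception (d) does not apply: the employer's headcount is 10, not under 10.
Exception (e) does not apply: assessed value is $159,000, not under $150,000.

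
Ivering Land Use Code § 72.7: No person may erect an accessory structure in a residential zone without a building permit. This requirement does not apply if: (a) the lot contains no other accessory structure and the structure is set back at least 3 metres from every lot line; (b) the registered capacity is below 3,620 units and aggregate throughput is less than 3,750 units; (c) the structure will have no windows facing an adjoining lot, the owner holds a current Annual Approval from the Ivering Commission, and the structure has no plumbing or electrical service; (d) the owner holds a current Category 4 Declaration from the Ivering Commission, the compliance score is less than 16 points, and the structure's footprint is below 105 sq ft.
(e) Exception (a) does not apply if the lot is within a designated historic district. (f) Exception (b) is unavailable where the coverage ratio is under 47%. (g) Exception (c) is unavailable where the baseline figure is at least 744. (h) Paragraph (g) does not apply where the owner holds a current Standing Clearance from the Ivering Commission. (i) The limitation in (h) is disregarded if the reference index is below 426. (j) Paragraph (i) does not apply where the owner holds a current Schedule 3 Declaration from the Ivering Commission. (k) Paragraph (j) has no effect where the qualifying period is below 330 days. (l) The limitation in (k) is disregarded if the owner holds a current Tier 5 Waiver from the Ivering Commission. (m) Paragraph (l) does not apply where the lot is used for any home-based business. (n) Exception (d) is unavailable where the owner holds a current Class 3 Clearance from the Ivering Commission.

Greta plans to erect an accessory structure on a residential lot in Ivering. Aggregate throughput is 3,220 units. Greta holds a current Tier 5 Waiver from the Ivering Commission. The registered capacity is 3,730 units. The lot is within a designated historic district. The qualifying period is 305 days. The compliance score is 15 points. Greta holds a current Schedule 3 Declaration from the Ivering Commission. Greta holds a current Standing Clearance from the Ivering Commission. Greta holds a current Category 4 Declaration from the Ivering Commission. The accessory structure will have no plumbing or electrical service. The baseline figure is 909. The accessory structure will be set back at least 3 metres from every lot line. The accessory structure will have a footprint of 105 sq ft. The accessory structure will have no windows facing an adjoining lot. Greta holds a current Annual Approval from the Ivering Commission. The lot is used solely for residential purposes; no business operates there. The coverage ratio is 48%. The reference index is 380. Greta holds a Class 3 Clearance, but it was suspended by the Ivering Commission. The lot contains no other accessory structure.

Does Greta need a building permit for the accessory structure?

Exception (a): the lot has no other accessory structure; the setback is at least 3 m on every side — every condition holds. Turning to paragraph (e): (e) applies — the lot is in a historic district. Exception (a) does not apply.
Exception (b) does not apply: the registered capacity is 3,730 units, not below 3,620 units.
Exception (c)'s conditions are all satisfied: no windows face an adjoining lot; a current Annual Approval is held; there is no plumbing or electrical service. Applying paragraphs (g)–(m): (g) would limit (c) — the baseline figure is 909, meeting the 744 threshold — but (h) sets (g) aside: (h) is triggered — a current Standing Clearance is held. (i) is triggered (the reference index is 380, below the 426 limit), but is displaced by (j): (j) is triggered — a current Schedule 3 Declaration is held. (k) would limit (j) — the qualifying period is 305 days, below the 330 days limit — but (l) sets (k) aside: (l) operates against (k): a current Tier 5 Waiver is held. (m), which would lift (l), is not engaged — the lot is solely residential. (c) remains available.
Exception (d) requires that the structure's footprint is below 105 sq ft; but the structure's footprint is 105 sq ft, not below 105 sq ft, so (d) is unavailable.

No — exception (c) applies; Greta does not need a building permit.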